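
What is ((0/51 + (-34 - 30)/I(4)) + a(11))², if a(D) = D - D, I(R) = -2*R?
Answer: 64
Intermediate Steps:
a(D) = 0
((0/51 + (-34 - 30)/I(4)) + a(11))² = ((0/51 + (-34 - 30)/((-2*4))) + 0)² = ((0*(1/51) - 64/(-8)) + 0)² = ((0 - 64*(-⅛)) + 0)² = ((0 + 8) + 0)² = (8 + 0)² = 8² = 64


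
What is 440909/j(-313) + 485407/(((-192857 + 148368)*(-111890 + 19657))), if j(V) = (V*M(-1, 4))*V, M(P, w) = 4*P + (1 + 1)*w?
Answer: 1809395900362265/1608005927415812 ≈ 1.1252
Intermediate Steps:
M(P, w) = 2*w + 4*P (M(P, w) = 4*P + 2*w = 2*w + 4*P)
j(V) = 4*V² (j(V) = (V*(2*4 + 4*(-1)))*V = (V*(8 - 4))*V = (V*4)*V = (4*V)*V = 4*V²)
440909/j(-313) + 485407/(((-192857 + 148368)*(-111890 + 19657))) = 440909/((4*(-313)²)) + 485407/(((-192857 + 148368)*(-111890 + 19657))) = 440909/((4*97969)) + 485407/((-44489*(-92233))) = 440909/391876 + 485407/4103353937 = 1809395900362265/1608005927415812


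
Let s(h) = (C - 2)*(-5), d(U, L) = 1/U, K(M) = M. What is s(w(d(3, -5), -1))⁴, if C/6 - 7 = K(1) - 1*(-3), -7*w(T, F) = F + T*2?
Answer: 10485760000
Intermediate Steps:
w(T, F) = -2*T/7 - F/7 (w(T, F) = -(F + T*2)/7 = -(F + 2*T)/7 = -2*T/7 - F/7)
C = 66 (C = 42 + 6*(1 - 1*(-3)) = 42 + 6*(1 + 3) = 42 + 6*4 = 42 + 24 = 66)
s(h) = -320 (s(h) = (66 - 2)*(-5) = 64*(-5) = -320)
s(w(d(3, -5), -1))⁴ = (-320)⁴ = 10485760000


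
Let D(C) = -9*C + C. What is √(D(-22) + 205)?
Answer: √381 ≈ 19.519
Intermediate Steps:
D(C) = -8*C
√(D(-22) + 205) = √(-8*(-22) + 205) = √(176 + 205) = √381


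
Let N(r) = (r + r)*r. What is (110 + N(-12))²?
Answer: 158404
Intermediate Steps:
N(r) = 2*r² (N(r) = (2*r)*r = 2*r²)
(110 + N(-12))² = (110 + 2*(-12)²)² = (110 + 2*144)² = (110 + 288)² = 398² = 158404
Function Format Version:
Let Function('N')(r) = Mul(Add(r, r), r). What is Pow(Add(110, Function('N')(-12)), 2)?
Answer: 158404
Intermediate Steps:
Function('N')(r) = Mul(2, Pow(r, 2)) (Function('N')(r) = Mul(Mul(2, r), r) = Mul(2, Pow(r, 2)))
Pow(Add(110, Function('N')(-12)), 2) = Pow(Add(110, Mul(2, Pow(-12, 2))), 2) = Pow(Add(110, Mul(2, 144)), 2) = Pow(Add(110, 288), 2) = Pow(398, 2) = 158404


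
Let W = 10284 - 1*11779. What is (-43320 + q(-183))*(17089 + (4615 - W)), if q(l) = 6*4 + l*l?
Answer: -227512593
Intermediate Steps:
q(l) = 24 + l**2
W = -1495 (W = 10284 - 11779 = -1495)
(-43320 + q(-183))*(17089 + (4615 - W)) = (-43320 + (24 + (-183)**2))*(17089 + (4615 - 1*(-1495))) = (-43320 + (24 + 33489))*(17089 + (4615 + 1495)) = (-43320 + 33513)*(17089 + 6110) = -9807*23199 = -227512593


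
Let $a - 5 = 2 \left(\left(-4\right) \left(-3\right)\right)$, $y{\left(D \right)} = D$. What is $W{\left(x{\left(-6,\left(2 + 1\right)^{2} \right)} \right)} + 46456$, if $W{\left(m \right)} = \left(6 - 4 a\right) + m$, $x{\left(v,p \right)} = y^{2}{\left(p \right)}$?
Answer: $46427$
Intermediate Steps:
$a = 29$ ($a = 5 + 2 \left(\left(-4\right) \left(-3\right)\right) = 5 + 2 \cdot 12 = 5 + 24 = 29$)
$x{\left(v,p \right)} = p^{2}$
$W{\left(m \right)} = -110 + m$ ($W{\left(m \right)} = \left(6 - 116\right) + m = -110 + m$)
$W{\left(x{\left(-6,\left(2 + 1\right)^{2} \right)} \right)} + 46456 = \left(-110 + \left(\left(2 + 1\right)^{2}\right)^{2}\right) + 46456 = \left(-110 + \left(3^{2}\right)^{2}\right) + 46456 = \left(-110 + 9^{2}\right) + 46456 = \left(-110 + 81\right) + 46456 = -29 + 46456 = 46427$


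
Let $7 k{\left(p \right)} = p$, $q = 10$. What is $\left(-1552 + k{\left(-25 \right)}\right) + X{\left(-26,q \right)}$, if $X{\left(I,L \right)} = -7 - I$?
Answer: $- \frac{10756}{7} \approx -1536.6$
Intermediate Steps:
$k{\left(p \right)} = \frac{p}{7}$
$\left(-1552 + k{\left(-25 \right)}\right) + X{\left(-26,q \right)} = \left(-1552 + \frac{1}{7} \left(-25\right)\right) - -19 = \left(-1552 - \frac{25}{7}\right) + \left(-7 + 26\right) = - \frac{10889}{7} + 19 = - \frac{10756}{7}$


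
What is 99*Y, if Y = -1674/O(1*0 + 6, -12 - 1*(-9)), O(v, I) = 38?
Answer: -82863/19 ≈ -4361.2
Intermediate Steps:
Y = -837/19 (Y = -1674/38 = -1674*1/38 = -837/19 ≈ -44.053)
99*Y = 99*(-837/19) = -82863/19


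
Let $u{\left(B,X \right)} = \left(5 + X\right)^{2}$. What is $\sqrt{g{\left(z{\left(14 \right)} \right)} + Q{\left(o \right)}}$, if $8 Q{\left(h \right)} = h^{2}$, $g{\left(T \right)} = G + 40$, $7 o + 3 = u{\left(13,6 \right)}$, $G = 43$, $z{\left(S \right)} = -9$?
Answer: $\frac{\sqrt{23230}}{14} \approx 10.887$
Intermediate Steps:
$o = \frac{118}{7}$ ($o = - \frac{3}{7} + \frac{\left(5 + 6\right)^{2}}{7} = - \frac{3}{7} + \frac{11^{2}}{7} = - \frac{3}{7} + \frac{1}{7} \cdot 121 = - \frac{3}{7} + \frac{121}{7} = \frac{118}{7} \approx 16.857$)
$g{\left(T \right)} = 83$ ($g{\left(T \right)} = 43 + 40 = 83$)
$Q{\left(h \right)} = \frac{h^{2}}{8}$
$\sqrt{g{\left(z{\left(14 \right)} \right)} + Q{\left(o \right)}} = \sqrt{83 + \frac{\left(\frac{118}{7}\right)^{2}}{8}} = \sqrt{83 + \frac{1}{8} \cdot \frac{13924}{49}} = \sqrt{83 + \frac{3481}{98}} = \sqrt{\frac{11615}{98}} = \frac{\sqrt{23230}}{14}$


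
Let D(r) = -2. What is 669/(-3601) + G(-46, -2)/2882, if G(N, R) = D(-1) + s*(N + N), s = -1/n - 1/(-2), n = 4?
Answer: -2018083/10378082 ≈ -0.19446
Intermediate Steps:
s = 1/4 (s = -1/4 - 1/(-2) = -1*1/4 - 1*(-1/2) = -1/4 + 1/2 = 1/4 ≈ 0.25000)
G(N, R) = -2 + N/2 (G(N, R) = -2 + (N + N)/4 = -2 + (2*N)/4 = -2 + N/2)
669/(-3601) + G(-46, -2)/2882 = 669/(-3601) + (-2 + (1/2)*(-46))/2882 = 669*(-1/3601) + (-2 - 23)*(1/2882) = -669/3601 - 25*1/2882 = -669/3601 - 25/2882 = -2018083/10378082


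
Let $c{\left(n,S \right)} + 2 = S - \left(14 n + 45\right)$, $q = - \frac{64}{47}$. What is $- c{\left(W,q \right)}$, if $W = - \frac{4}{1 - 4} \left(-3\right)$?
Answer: $- \frac{359}{47} \approx -7.6383$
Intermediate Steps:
$q = - \frac{64}{47}$ ($q = \left(-64\right) \frac{1}{47} = - \frac{64}{47} \approx -1.3617$)
$W = -4$ ($W = - \frac{4}{-3} \left(-3\right) = \left(-4\right) \left(- \frac{1}{3}\right) \left(-3\right) = \frac{4}{3} \left(-3\right) = -4$)
$c{\left(n,S \right)} = -47 + S - 14 n$ ($c{\left(n,S \right)} = -2 - \left(45 - S + 14 n\right) = -47 + S - 14 n$)
$- c{\left(W,q \right)} = - (-47 - \frac{64}{47} - -56) = - (-47 - \frac{64}{47} + 56) = \left(-1\right) \frac{359}{47} = - \frac{359}{47}$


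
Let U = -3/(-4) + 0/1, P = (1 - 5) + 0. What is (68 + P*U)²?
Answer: 4225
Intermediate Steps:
P = -4 (P = -4 + 0 = -4)
U = ¾ (U = -3*(-¼) + 0*1 = ¾ + 0 = ¾ ≈ 0.75000)
(68 + P*U)² = (68 - 4*¾)² = (68 - 3)² = 65² = 4225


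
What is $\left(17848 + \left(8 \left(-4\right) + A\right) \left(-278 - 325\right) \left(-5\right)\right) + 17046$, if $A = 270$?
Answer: $752464$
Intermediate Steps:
$\left(17848 + \left(8 \left(-4\right) + A\right) \left(-278 - 325\right) \left(-5\right)\right) + 17046 = \left(17848 + \left(8 \left(-4\right) + 270\right) \left(-278 - 325\right) \left(-5\right)\right) + 17046 = \left(17848 + \left(-32 + 270\right) \left(-603\right) \left(-5\right)\right) + 17046 = \left(17848 + 238 \left(-603\right) \left(-5\right)\right) + 17046 = \left(17848 - -717570\right) + 17046 = \left(17848 + 717570\right) + 17046 = 735418 + 17046 = 752464$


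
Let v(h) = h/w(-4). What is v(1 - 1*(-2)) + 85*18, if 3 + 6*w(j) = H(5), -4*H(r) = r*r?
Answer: 56538/37 ≈ 1528.1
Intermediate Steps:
H(r) = -r**2/4 (H(r) = -r*r/4 = -r**2/4)
w(j) = -37/24 (w(j) = -1/2 + (-1/4*5**2)/6 = -1/2 + (-1/4*25)/6 = -1/2 + (1/6)*(-25/4) = -1/2 - 25/24 = -37/24)
v(h) = -24*h/37 (v(h) = h/(-37/24) = h*(-24/37) = -24*h/37)
v(1 - 1*(-2)) + 85*18 = -24*(1 - 1*(-2))/37 + 85*18 = -24*(1 + 2)/37 + 1530 = -24/37*3 + 1530 = -72/37 + 1530 = 56538/37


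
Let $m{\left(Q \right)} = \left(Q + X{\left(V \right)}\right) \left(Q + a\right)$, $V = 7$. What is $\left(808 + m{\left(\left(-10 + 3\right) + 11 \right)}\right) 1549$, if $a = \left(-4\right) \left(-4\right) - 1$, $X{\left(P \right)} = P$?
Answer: $1575333$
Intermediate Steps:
$a = 15$ ($a = 16 - 1 = 15$)
$m{\left(Q \right)} = \left(7 + Q\right) \left(15 + Q\right)$ ($m{\left(Q \right)} = \left(Q + 7\right) \left(Q + 15\right) = \left(7 + Q\right) \left(15 + Q\right)$)
$\left(808 + m{\left(\left(-10 + 3\right) + 11 \right)}\right) 1549 = \left(808 + \left(105 + \left(\left(-10 + 3\right) + 11\right)^{2} + 22 \left(\left(-10 + 3\right) + 11\right)\right)\right) 1549 = \left(808 + \left(105 + \left(-7 + 11\right)^{2} + 22 \left(-7 + 11\right)\right)\right) 1549 = \left(808 + \left(105 + 4^{2} + 22 \cdot 4\right)\right) 1549 = \left(808 + \left(105 + 16 + 88\right)\right) 1549 = \left(808 + 209\right) 1549 = 1017 \cdot 1549 = 1575333$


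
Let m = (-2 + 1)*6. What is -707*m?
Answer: 4242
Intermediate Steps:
m = -6 (m = -1*6 = -6)
-707*m = -707*(-6) = 4242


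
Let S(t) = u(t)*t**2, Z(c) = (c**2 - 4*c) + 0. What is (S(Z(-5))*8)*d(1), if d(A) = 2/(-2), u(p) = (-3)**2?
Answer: -145800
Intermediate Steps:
u(p) = 9
Z(c) = c**2 - 4*c
d(A) = -1 (d(A) = 2*(-1/2) = -1)
S(t) = 9*t**2
(S(Z(-5))*8)*d(1) = ((9*(-5*(-4 - 5))**2)*8)*(-1) = ((9*(-5*(-9))**2)*8)*(-1) = ((9*45**2)*8)*(-1) = ((9*2025)*8)*(-1) = (18225*8)*(-1) = 145800*(-1) = -145800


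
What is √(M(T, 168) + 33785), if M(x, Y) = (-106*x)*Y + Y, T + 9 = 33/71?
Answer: √937364081/71 ≈ 431.22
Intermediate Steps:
T = -606/71 (T = -9 + 33/71 = -606/71 ≈ -8.5352)
M(x, Y) = Y - 106*Y*x (M(x, Y) = -106*Y*x + Y = Y - 106*Y*x)
√(M(T, 168) + 33785) = √(168*(1 - 106*(-606/71)) + 33785) = √(168*(1 + 64236/71) + 33785) = √(168*(64307/71) + 33785) = √(10803576/71 + 33785) = √(13202311/71) = √937364081/71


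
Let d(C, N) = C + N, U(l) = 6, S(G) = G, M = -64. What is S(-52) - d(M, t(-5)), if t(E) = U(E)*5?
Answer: -18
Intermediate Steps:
t(E) = 30 (t(E) = 6*5 = 30)
S(-52) - d(M, t(-5)) = -52 - (-64 + 30) = -52 - 1*(-34) = -52 + 34 = -18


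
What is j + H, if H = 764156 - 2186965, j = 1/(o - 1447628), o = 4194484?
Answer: -3908251438503/2746856 ≈ -1.4228e+6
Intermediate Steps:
j = 1/2746856 (j = 1/(4194484 - 1447628) = 1/2746856 ≈ 3.6405e-7)
H = -1422809
j + H = 1/2746856 - 1422809 = -3908251438503/2746856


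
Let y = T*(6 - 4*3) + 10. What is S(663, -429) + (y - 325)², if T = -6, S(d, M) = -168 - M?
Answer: 78102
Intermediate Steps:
y = 46 (y = -6*(6 - 4*3) + 10 = -6*(6 - 12) + 10 = -6*(-6) + 10 = 36 + 10 = 46)
S(663, -429) + (y - 325)² = (-168 - 1*(-429)) + (46 - 325)² = (-168 + 429) + (-279)² = 261 + 77841 = 78102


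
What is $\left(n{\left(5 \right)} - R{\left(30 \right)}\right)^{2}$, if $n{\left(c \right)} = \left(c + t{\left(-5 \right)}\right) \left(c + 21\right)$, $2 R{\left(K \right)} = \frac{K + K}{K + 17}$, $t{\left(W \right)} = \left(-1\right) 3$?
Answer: $\frac{5827396}{2209} \approx 2638.0$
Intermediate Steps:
$t{\left(W \right)} = -3$
$R{\left(K \right)} = \frac{K}{17 + K}$ ($R{\left(K \right)} = \frac{\left(K + K\right) \frac{1}{K + 17}}{2} = \frac{2 K \frac{1}{17 + K}}{2} = \frac{K}{17 + K}$)
$n{\left(c \right)} = \left(-3 + c\right) \left(21 + c\right)$ ($n{\left(c \right)} = \left(c - 3\right) \left(c + 21\right) = \left(-3 + c\right) \left(21 + c\right)$)
$\left(n{\left(5 \right)} - R{\left(30 \right)}\right)^{2} = \left(\left(-63 + 5^{2} + 18 \cdot 5\right) - \frac{30}{17 + 30}\right)^{2} = \left(\left(-63 + 25 + 90\right) - \frac{30}{47}\right)^{2} = \left(52 - 30 \cdot \frac{1}{47}\right)^{2} = \left(52 - \frac{30}{47}\right)^{2} = \left(\frac{2414}{47}\right)^{2} = \frac{5827396}{2209}$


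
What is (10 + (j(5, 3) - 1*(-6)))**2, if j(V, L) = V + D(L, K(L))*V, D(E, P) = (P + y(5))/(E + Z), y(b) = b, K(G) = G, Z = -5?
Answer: 1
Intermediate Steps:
D(E, P) = (5 + P)/(-5 + E) (D(E, P) = (P + 5)/(E - 5) = (5 + P)/(-5 + E))
j(V, L) = V + V*(5 + L)/(-5 + L) (j(V, L) = V + ((5 + L)/(-5 + L))*V = V + V*(5 + L)/(-5 + L))
(10 + (j(5, 3) - 1*(-6)))**2 = (10 + (2*3*5/(-5 + 3) - 1*(-6)))**2 = (10 + (2*3*5/(-2) + 6))**2 = (10 + (2*3*5*(-1/2) + 6))**2 = (10 + (-15 + 6))**2 = (10 - 9)**2 = 1**2 = 1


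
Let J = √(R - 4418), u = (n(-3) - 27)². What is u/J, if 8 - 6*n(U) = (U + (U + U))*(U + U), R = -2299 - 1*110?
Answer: -10816*I*√6827/61443 ≈ -14.545*I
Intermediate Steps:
R = -2409 (R = -2299 - 110 = -2409)
n(U) = 4/3 - U² (n(U) = 4/3 - (U + (U + U))*(U + U)/6 = 4/3 - (U + 2*U)*2*U/6 = 4/3 - 3*U*2*U/6 = 4/3 - U²)
u = 10816/9 (u = ((4/3 - 1*(-3)²) - 27)² = ((4/3 - 1*9) - 27)² = ((4/3 - 9) - 27)² = (-23/3 - 27)² = (-104/3)² = 10816/9 ≈ 1201.8)
J = I*√6827 (J = √(-2409 - 4418) = √(-6827) = I*√6827 ≈ 82.626*I)
u/J = 10816/(9*((I*√6827))) = 10816*(-I*√6827/6827)/9 = -10816*I*√6827/61443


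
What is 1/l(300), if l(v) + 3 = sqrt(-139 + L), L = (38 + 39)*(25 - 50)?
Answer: -1/691 - 4*I*sqrt(129)/2073 ≈ -0.0014472 - 0.021916*I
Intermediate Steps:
L = -1925 (L = 77*(-25) = -1925)
l(v) = -3 + 4*I*sqrt(129) (l(v) = -3 + sqrt(-139 - 1925) = -3 + sqrt(-2064) = -3 + 4*I*sqrt(129))
1/l(300) = 1/(-3 + 4*I*sqrt(129))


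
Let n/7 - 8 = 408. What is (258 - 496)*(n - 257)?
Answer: -631890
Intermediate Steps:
n = 2912 (n = 56 + 7*408 = 56 + 2856 = 2912)
(258 - 496)*(n - 257) = (258 - 496)*(2912 - 257) = -238*2655 = -631890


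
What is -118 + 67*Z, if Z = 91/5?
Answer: 5507/5 ≈ 1101.4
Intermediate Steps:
Z = 91/5 (Z = 91*(1/5) = 91/5 ≈ 18.200)
-118 + 67*Z = -118 + 67*(91/5) = -118 + 6097/5 = 5507/5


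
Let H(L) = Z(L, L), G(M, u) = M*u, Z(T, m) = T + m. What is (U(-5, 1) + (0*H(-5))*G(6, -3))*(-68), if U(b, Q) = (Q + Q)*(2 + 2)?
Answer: -544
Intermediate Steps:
U(b, Q) = 8*Q (U(b, Q) = (2*Q)*4 = 8*Q)
H(L) = 2*L (H(L) = L + L = 2*L)
(U(-5, 1) + (0*H(-5))*G(6, -3))*(-68) = (8*1 + (0*(2*(-5)))*(6*(-3)))*(-68) = (8 + (0*(-10))*(-18))*(-68) = (8 + 0*(-18))*(-68) = (8 + 0)*(-68) = 8*(-68) = -544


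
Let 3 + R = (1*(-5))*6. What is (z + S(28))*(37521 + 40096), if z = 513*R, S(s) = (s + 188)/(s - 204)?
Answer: -28909615905/22 ≈ -1.3141e+9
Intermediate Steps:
R = -33 (R = -3 + (1*(-5))*6 = -3 - 5*6 = -3 - 30 = -33)
S(s) = (188 + s)/(-204 + s)
z = -16929 (z = 513*(-33) = -16929)
(z + S(28))*(37521 + 40096) = (-16929 + (188 + 28)/(-204 + 28))*(37521 + 40096) = (-16929 + 216/(-176))*77617 = (-16929 - 1/176*216)*77617 = (-16929 - 27/22)*77617 = -372465/22*77617 = -28909615905/22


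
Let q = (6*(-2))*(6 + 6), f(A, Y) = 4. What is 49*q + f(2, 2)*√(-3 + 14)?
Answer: -7056 + 4*√11 ≈ -7042.7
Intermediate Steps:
q = -144 (q = -12*12 = -144)
49*q + f(2, 2)*√(-3 + 14) = 49*(-144) + 4*√(-3 + 14) = -7056 + 4*√11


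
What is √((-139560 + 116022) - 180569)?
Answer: I*√204107 ≈ 451.78*I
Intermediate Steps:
√((-139560 + 116022) - 180569) = √(-23538 - 180569) = √(-204107) = I*√204107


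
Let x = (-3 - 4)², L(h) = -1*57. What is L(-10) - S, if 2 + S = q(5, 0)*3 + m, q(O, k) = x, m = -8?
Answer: -194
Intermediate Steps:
L(h) = -57
x = 49 (x = (-7)² = 49)
q(O, k) = 49
S = 137 (S = -2 + (49*3 - 8) = -2 + (147 - 8) = -2 + 139 = 137)
L(-10) - S = -57 - 1*137 = -57 - 137 = -194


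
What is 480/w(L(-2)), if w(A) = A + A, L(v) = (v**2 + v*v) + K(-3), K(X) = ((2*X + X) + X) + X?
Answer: -240/7 ≈ -34.286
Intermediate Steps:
K(X) = 5*X (K(X) = (3*X + X) + X = 4*X + X = 5*X)
L(v) = -15 + 2*v**2 (L(v) = (v**2 + v*v) + 5*(-3) = (v**2 + v**2) - 15 = 2*v**2 - 15 = -15 + 2*v**2)
w(A) = 2*A
480/w(L(-2)) = 480/((2*(-15 + 2*(-2)**2))) = 480/((2*(-15 + 2*4))) = 480/((2*(-15 + 8))) = 480/((2*(-7))) = 480/(-14) = 480*(-1/14) = -240/7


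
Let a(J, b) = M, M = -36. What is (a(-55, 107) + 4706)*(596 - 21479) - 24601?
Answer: -97548211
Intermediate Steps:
a(J, b) = -36
(a(-55, 107) + 4706)*(596 - 21479) - 24601 = (-36 + 4706)*(596 - 21479) - 24601 = 4670*(-20883) - 24601 = -97523610 - 24601 = -97548211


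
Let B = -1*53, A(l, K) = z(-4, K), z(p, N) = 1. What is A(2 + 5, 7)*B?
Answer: -53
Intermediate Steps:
A(l, K) = 1
B = -53
A(2 + 5, 7)*B = 1*(-53) = -53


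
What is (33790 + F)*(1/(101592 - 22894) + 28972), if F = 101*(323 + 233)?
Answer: 5396851027719/2071 ≈ 2.6059e+9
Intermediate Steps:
F = 56156 (F = 101*556 = 56156)
(33790 + F)*(1/(101592 - 22894) + 28972) = (33790 + 56156)*(1/(101592 - 22894) + 28972) = 89946*(1/78698 + 28972) = 89946*(2280038457/78698) = 5396851027719/2071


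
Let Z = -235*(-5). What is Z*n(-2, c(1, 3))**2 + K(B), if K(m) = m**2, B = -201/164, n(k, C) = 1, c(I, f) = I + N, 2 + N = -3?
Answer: 31643201/26896 ≈ 1176.5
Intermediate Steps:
N = -5 (N = -2 - 3 = -5)
c(I, f) = -5 + I (c(I, f) = I - 5 = -5 + I)
Z = 1175
B = -201/164 (B = -201*1/164 = -201/164 ≈ -1.2256)
Z*n(-2, c(1, 3))**2 + K(B) = 1175*1**2 + (-201/164)**2 = 1175*1 + 40401/26896 = 1175 + 40401/26896 = 31643201/26896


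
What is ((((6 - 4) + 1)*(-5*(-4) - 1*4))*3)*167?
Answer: 24048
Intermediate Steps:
((((6 - 4) + 1)*(-5*(-4) - 1*4))*3)*167 = (((2 + 1)*(20 - 4))*3)*167 = ((3*16)*3)*167 = (48*3)*167 = 144*167 = 24048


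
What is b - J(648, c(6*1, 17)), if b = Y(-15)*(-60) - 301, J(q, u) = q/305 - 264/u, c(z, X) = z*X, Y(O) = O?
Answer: 3108219/5185 ≈ 599.46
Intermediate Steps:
c(z, X) = X*z
J(q, u) = -264/u + q/305 (J(q, u) = q*(1/305) - 264/u = q/305 - 264/u = -264/u + q/305)
b = 599 (b = -15*(-60) - 301 = 900 - 301 = 599)
b - J(648, c(6*1, 17)) = 599 - (-264/(17*(6*1)) + (1/305)*648) = 599 - (-264/(17*6) + 648/305) = 599 - (-264/102 + 648/305) = 599 - (-264*1/102 + 648/305) = 599 - (-44/17 + 648/305) = 599 - 1*(-2404/5185) = 599 + 2404/5185 = 3108219/5185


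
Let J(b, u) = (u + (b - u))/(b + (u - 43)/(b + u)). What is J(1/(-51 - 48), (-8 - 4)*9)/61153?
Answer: -10693/89849534474 ≈ -1.1901e-7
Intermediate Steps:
J(b, u) = b/(b + (-43 + u)/(b + u))
J(1/(-51 - 48), (-8 - 4)*9)/61153 = ((1/(-51 - 48) + (-8 - 4)*9)/((-51 - 48)*(-43 + (-8 - 4)*9 + (1/(-51 - 48))**2 + ((-8 - 4)*9)/(-51 - 48))))/61153 = ((1/(-99) - 12*9)/((-99)*(-43 - 12*9 + (1/(-99))**2 + (-12*9)/(-99))))*(1/61153) = -(-1/99 - 108)/(99*(-43 - 108 + (-1/99)**2 - 1/99*(-108)))*(1/61153) = -1/99*(-10693/99)/(-43 - 108 + 1/9801 + 12/11)*(1/61153) = -1/99*(-10693/99)/(-1469258/9801)*(1/61153) = -1/99*(-9801/1469258)*(-10693/99)*(1/61153) = -10693/1469258*1/61153 = -10693/89849534474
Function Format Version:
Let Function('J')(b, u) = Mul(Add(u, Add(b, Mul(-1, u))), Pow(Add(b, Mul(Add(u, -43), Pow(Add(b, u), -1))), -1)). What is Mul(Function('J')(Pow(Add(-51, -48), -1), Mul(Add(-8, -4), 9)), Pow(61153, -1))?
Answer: Rational(-10693, 89849534474) ≈ -1.1901e-7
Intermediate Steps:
Function('J')(b, u) = Mul(b, Pow(Add(b, Mul(Pow(Add(b, u), -1), Add(-43, u))), -1)) (Function('J')(b, u) = Mul(b, Pow(Add(b, Mul(Add(-43, u), Pow(Add(b, u), -1))), -1)) = Mul(b, Pow(Add(b, Mul(Pow(Add(b, u), -1), Add(-43, u))), -1)))
Mul(Function('J')(Pow(Add(-51, -48), -1), Mul(Add(-8, -4), 9)), Pow(61153, -1)) = Mul(Mul(Pow(Add(-51, -48), -1), Pow(Add(-43, Mul(Add(-8, -4), 9), Pow(Pow(Add(-51, -48), -1), 2), Mul(Pow(Add(-51, -48), -1), Mul(Add(-8, -4), 9))), -1), Add(Pow(Add(-51, -48), -1), Mul(Add(-8, -4), 9))), Pow(61153, -1)) = Mul(Mul(Pow(-99, -1), Pow(Add(-43, Mul(-12, 9), Pow(Pow(-99, -1), 2), Mul(Pow(-99, -1), Mul(-12, 9))), -1), Add(Pow(-99, -1), Mul(-12, 9))), Rational(1, 61153)) = Mul(Mul(Rational(-1, 99), Pow(Add(-43, -108, Pow(Rational(-1, 99), 2), Mul(Rational(-1, 99), -108)), -1), Add(Rational(-1, 99), -108)), Rational(1, 61153)) = Mul(Mul(Rational(-1, 99), Pow(Add(-43, -108, Rational(1, 9801), Rational(12, 11)), -1), Rational(-10693, 99)), Rational(1, 61153)) = Mul(Mul(Rational(-1, 99), Pow(Rational(-1469258, 9801), -1), Rational(-10693, 99)), Rational(1, 61153)) = Mul(Mul(Rational(-1, 99), Rational(-9801, 1469258), Rational(-10693, 99)), Rational(1, 61153)) = Mul(Rational(-10693, 1469258), Rational(1, 61153)) = Rational(-10693, 89849534474)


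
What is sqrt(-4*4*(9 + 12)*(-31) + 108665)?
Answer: sqrt(119081) ≈ 345.08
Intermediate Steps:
sqrt(-4*4*(9 + 12)*(-31) + 108665) = sqrt(-4*4*21*(-31) + 108665) = sqrt(-336*(-31) + 108665) = sqrt(-4*(-2604) + 108665) = sqrt(10416 + 108665) = sqrt(119081)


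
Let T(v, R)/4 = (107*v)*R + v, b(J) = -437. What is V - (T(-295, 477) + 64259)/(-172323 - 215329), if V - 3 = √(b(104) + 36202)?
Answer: -58999985/387652 + √35765 ≈ 36.918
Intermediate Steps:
T(v, R) = 4*v + 428*R*v (T(v, R) = 4*((107*v)*R + v) = 4*(107*R*v + v) = 4*(v + 107*R*v) = 4*v + 428*R*v)
V = 3 + √35765 (V = 3 + √(-437 + 36202) = 3 + √35765 ≈ 192.12)
V - (T(-295, 477) + 64259)/(-172323 - 215329) = (3 + √35765) - (4*(-295)*(1 + 107*477) + 64259)/(-172323 - 215329) = (3 + √35765) - (4*(-295)*(1 + 51039) + 64259)/(-387652) = (3 + √35765) - (4*(-295)*51040 + 64259)*(-1)/387652 = (3 + √35765) - (-60227200 + 64259)*(-1)/387652 = (3 + √35765) - (-60162941)*(-1)/387652 = (3 + √35765) - 1*60162941/387652 = (3 + √35765) - 60162941/387652 = -58999985/387652 + √35765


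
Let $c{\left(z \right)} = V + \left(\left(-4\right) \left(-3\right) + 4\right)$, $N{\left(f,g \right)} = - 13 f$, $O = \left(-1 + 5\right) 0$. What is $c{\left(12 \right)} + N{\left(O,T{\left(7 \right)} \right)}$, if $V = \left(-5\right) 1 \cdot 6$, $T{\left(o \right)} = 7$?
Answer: $-14$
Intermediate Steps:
$O = 0$ ($O = 4 \cdot 0 = 0$)
$V = -30$ ($V = \left(-5\right) 6 = -30$)
$c{\left(z \right)} = -14$ ($c{\left(z \right)} = -30 + \left(\left(-4\right) \left(-3\right) + 4\right) = -30 + \left(12 + 4\right) = -30 + 16 = -14$)
$c{\left(12 \right)} + N{\left(O,T{\left(7 \right)} \right)} = -14 - 0 = -14 + 0 = -14$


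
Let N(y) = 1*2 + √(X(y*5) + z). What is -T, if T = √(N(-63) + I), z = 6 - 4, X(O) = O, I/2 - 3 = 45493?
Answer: -√(90994 + I*√313) ≈ -301.65 - 0.029325*I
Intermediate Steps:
I = 90992 (I = 6 + 2*45493 = 6 + 90986 = 90992)
z = 2
N(y) = 2 + √(2 + 5*y) (N(y) = 1*2 + √(y*5 + 2) = 2 + √(5*y + 2) = 2 + √(2 + 5*y))
T = √(90994 + I*√313) (T = √((2 + √(2 + 5*(-63))) + 90992) = √((2 + √(2 - 315)) + 90992) = √((2 + √(-313)) + 90992) = √((2 + I*√313) + 90992) = √(90994 + I*√313) ≈ 301.65 + 0.029*I)
-T = -√(90994 + I*√313)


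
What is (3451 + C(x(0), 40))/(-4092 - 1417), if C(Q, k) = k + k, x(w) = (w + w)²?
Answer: -3531/5509 ≈ -0.64095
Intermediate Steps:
x(w) = 4*w² (x(w) = (2*w)² = 4*w²)
C(Q, k) = 2*k
(3451 + C(x(0), 40))/(-4092 - 1417) = (3451 + 2*40)/(-4092 - 1417) = (3451 + 80)/(-5509) = 3531*(-1/5509) = -3531/5509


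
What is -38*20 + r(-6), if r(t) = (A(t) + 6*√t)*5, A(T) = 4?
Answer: -740 + 30*I*√6 ≈ -740.0 + 73.485*I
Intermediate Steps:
r(t) = 20 + 30*√t (r(t) = (4 + 6*√t)*5 = 20 + 30*√t)
-38*20 + r(-6) = -38*20 + (20 + 30*√(-6)) = -760 + (20 + 30*(I*√6)) = -760 + (20 + 30*I*√6) = -740 + 30*I*√6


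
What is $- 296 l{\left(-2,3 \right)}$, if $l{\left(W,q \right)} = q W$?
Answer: $1776$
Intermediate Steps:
$l{\left(W,q \right)} = W q$
$- 296 l{\left(-2,3 \right)} = - 296 \left(\left(-2\right) 3\right) = \left(-296\right) \left(-6\right) = 1776$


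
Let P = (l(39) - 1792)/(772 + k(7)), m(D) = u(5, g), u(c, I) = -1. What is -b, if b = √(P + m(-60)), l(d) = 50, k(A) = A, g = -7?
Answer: -I*√1963859/779 ≈ -1.7989*I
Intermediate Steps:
m(D) = -1
P = -1742/779 (P = (50 - 1792)/(772 + 7) = -1742/779 ≈ -2.2362)
b = I*√1963859/779 (b = √(-1742/779 - 1) = √(-2521/779) = I*√1963859/779 ≈ 1.7989*I)
-b = -I*√1963859/779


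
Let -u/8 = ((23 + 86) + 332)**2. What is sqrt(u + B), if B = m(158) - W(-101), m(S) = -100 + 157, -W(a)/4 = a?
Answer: I*sqrt(1556195) ≈ 1247.5*I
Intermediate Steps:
W(a) = -4*a
m(S) = 57
u = -1555848 (u = -8*((23 + 86) + 332)**2 = -8*(109 + 332)**2 = -8*441**2 = -8*194481 = -1555848)
B = -347 (B = 57 - (-4)*(-101) = 57 - 1*404 = 57 - 404 = -347)
sqrt(u + B) = sqrt(-1555848 - 347) = sqrt(-1556195) = I*sqrt(1556195)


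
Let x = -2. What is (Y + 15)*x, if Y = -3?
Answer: -24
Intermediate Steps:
(Y + 15)*x = (-3 + 15)*(-2) = 12*(-2) = -24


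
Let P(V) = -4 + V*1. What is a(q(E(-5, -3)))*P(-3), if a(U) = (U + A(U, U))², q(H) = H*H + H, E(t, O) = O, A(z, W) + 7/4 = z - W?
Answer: -2023/16 ≈ -126.44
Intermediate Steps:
A(z, W) = -7/4 + z - W (A(z, W) = -7/4 + (z - W) = -7/4 + z - W)
P(V) = -4 + V
q(H) = H + H² (q(H) = H² + H = H + H²)
a(U) = (-7/4 + U)² (a(U) = (U + (-7/4 + U - U))² = (U - 7/4)² = (-7/4 + U)²)
a(q(E(-5, -3)))*P(-3) = ((-7 + 4*(-3*(1 - 3)))²/16)*(-4 - 3) = ((-7 + 4*(-3*(-2)))²/16)*(-7) = ((-7 + 4*6)²/16)*(-7) = ((-7 + 24)²/16)*(-7) = ((1/16)*17²)*(-7) = ((1/16)*289)*(-7) = (289/16)*(-7) = -2023/16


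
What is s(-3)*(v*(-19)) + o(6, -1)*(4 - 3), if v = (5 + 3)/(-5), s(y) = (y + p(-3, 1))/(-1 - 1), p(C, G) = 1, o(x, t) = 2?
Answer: 162/5 ≈ 32.400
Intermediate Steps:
s(y) = -1/2 - y/2 (s(y) = (y + 1)/(-1 - 1) = (1 + y)/(-2) = (1 + y)*(-1/2) = -1/2 - y/2)
v = -8/5 (v = 8*(-1/5) = -8/5 ≈ -1.6000)
s(-3)*(v*(-19)) + o(6, -1)*(4 - 3) = (-1/2 - 1/2*(-3))*(-8/5*(-19)) + 2*(4 - 3) = (-1/2 + 3/2)*(152/5) + 2*1 = 1*(152/5) + 2 = 152/5 + 2 = 162/5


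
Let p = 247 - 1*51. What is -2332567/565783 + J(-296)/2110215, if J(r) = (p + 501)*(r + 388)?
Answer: -4885937602813/1193923773345 ≈ -4.0923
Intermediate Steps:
p = 196 (p = 247 - 51 = 196)
J(r) = 270436 + 697*r (J(r) = (196 + 501)*(r + 388) = 697*(388 + r) = 270436 + 697*r)
-2332567/565783 + J(-296)/2110215 = -2332567/565783 + (270436 + 697*(-296))/2110215 = -2332567*1/565783 + (270436 - 206312)*(1/2110215) = -2332567/565783 + 64124*(1/2110215) = -2332567/565783 + 64124/2110215 = -4885937602813/1193923773345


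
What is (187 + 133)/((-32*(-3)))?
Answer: 10/3 ≈ 3.3333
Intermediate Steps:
(187 + 133)/((-32*(-3))) = 320/96 = 320*(1/96) = 10/3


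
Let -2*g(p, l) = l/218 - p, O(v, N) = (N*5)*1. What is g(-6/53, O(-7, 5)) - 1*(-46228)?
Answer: 1068233991/23108 ≈ 46228.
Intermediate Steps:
O(v, N) = 5*N (O(v, N) = (5*N)*1 = 5*N)
g(p, l) = p/2 - l/436 (g(p, l) = -(l/218 - p)/2 = -(-p + l/218)/2 = p/2 - l/436)
g(-6/53, O(-7, 5)) - 1*(-46228) = ((-6/53)/2 - 5*5/436) - 1*(-46228) = ((-6*1/53)/2 - 1/436*25) + 46228 = ((½)*(-6/53) - 25/436) + 46228 = (-3/53 - 25/436) + 46228 = -2633/23108 + 46228 = 1068233991/23108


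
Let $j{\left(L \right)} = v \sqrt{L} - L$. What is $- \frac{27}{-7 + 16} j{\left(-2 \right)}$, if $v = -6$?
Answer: $-6 + 18 i \sqrt{2} \approx -6.0 + 25.456 i$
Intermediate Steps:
$j{\left(L \right)} = - L - 6 \sqrt{L}$ ($j{\left(L \right)} = - 6 \sqrt{L} - L = - L - 6 \sqrt{L}$)
$- \frac{27}{-7 + 16} j{\left(-2 \right)} = - \frac{27}{-7 + 16} \left(\left(-1\right) \left(-2\right) - 6 \sqrt{-2}\right) = - \frac{27}{9} \left(2 - 6 i \sqrt{2}\right) = \left(-27\right) \frac{1}{9} \left(2 - 6 i \sqrt{2}\right) = - 3 \left(2 - 6 i \sqrt{2}\right) = -6 + 18 i \sqrt{2}$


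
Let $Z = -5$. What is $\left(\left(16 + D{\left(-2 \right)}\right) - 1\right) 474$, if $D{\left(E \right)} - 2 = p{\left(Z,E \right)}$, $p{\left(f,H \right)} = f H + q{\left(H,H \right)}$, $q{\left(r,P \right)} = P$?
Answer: $11850$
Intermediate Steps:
$p{\left(f,H \right)} = H + H f$ ($p{\left(f,H \right)} = f H + H = H f + H = H + H f$)
$D{\left(E \right)} = 2 - 4 E$ ($D{\left(E \right)} = 2 + E \left(1 - 5\right) = 2 + E \left(-4\right) = 2 - 4 E$)
$\left(\left(16 + D{\left(-2 \right)}\right) - 1\right) 474 = \left(\left(16 + \left(2 - -8\right)\right) - 1\right) 474 = \left(\left(16 + \left(2 + 8\right)\right) - 1\right) 474 = \left(\left(16 + 10\right) - 1\right) 474 = \left(26 - 1\right) 474 = 25 \cdot 474 = 11850$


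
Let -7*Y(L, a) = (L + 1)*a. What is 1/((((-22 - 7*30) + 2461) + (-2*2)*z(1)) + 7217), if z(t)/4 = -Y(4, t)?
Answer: 7/66042 ≈ 0.00010599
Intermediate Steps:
Y(L, a) = -a*(1 + L)/7 (Y(L, a) = -(L + 1)*a/7 = -(1 + L)*a/7 = -a*(1 + L)/7)
z(t) = 20*t/7 (z(t) = 4*(-(-1)*t*(1 + 4)/7) = 4*(-(-1)*t*5/7) = 4*(-(-5)*t/7) = 4*(5*t/7) = 20*t/7)
1/((((-22 - 7*30) + 2461) + (-2*2)*z(1)) + 7217) = 1/((((-22 - 7*30) + 2461) + (-2*2)*((20/7)*1)) + 7217) = 1/((((-22 - 210) + 2461) - 4*20/7) + 7217) = 1/(((-232 + 2461) - 80/7) + 7217) = 1/((2229 - 80/7) + 7217) = 1/(15523/7 + 7217) = 1/(66042/7) = 7/66042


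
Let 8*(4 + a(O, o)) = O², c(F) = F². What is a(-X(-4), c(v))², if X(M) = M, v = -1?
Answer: 4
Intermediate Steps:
a(O, o) = -4 + O²/8
a(-X(-4), c(v))² = (-4 + (-1*(-4))²/8)² = (-4 + (⅛)*4²)² = (-4 + (⅛)*16)² = (-4 + 2)² = (-2)² = 4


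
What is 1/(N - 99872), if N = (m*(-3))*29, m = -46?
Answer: -1/95870 ≈ -1.0431e-5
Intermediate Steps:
N = 4002 (N = -46*(-3)*29 = 138*29 = 4002)
1/(N - 99872) = 1/(4002 - 99872) = 1/(-95870) = -1/95870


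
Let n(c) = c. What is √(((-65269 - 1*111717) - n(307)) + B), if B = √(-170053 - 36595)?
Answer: √(-177293 + 2*I*√51662) ≈ 0.5398 + 421.06*I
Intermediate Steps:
B = 2*I*√51662 (B = √(-206648) = 2*I*√51662 ≈ 454.59*I)
√(((-65269 - 1*111717) - n(307)) + B) = √(((-65269 - 1*111717) - 1*307) + 2*I*√51662) = √(((-65269 - 111717) - 307) + 2*I*√51662) = √((-176986 - 307) + 2*I*√51662) = √(-177293 + 2*I*√51662)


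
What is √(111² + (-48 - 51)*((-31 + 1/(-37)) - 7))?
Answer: 3*√2446810/37 ≈ 126.83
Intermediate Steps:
√(111² + (-48 - 51)*((-31 + 1/(-37)) - 7)) = √(12321 - 99*((-31 - 1/37) - 7)) = √(12321 - 99*(-1148/37 - 7)) = √(12321 - 99*(-1407/37)) = √(12321 + 139293/37) = √(595170/37) = 3*√2446810/37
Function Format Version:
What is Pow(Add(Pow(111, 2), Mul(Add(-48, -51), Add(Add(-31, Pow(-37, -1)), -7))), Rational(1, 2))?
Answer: Mul(Rational(3, 37), Pow(2446810, Rational(1, 2))) ≈ 126.83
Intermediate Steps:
Pow(Add(Pow(111, 2), Mul(Add(-48, -51), Add(Add(-31, Pow(-37, -1)), -7))), Rational(1, 2)) = Pow(Add(12321, Mul(-99, Add(Add(-31, Rational(-1, 37)), -7))), Rational(1, 2)) = Pow(Add(12321, Mul(-99, Add(Rational(-1148, 37), -7))), Rational(1, 2)) = Pow(Add(12321, Mul(-99, Rational(-1407, 37))), Rational(1, 2)) = Pow(Add(12321, Rational(139293, 37)), Rational(1, 2)) = Pow(Rational(595170, 37), Rational(1, 2)) = Mul(Rational(3, 37), Pow(2446810, Rational(1, 2)))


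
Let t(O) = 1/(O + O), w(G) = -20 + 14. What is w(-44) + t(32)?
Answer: -383/64 ≈ -5.9844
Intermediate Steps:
w(G) = -6
t(O) = 1/(2*O)
w(-44) + t(32) = -6 + (½)/32 = -6 + (½)*(1/32) = -6 + 1/64 = -383/64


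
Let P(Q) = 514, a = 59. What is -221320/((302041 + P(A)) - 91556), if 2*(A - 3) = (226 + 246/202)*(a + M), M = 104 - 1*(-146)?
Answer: -221320/210999 ≈ -1.0489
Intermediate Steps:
M = 250 (M = 104 + 146 = 250)
A = 7091847/202 (A = 3 + ((226 + 246/202)*(59 + 250))/2 = 3 + ((226 + 246*(1/202))*309)/2 = 3 + ((226 + 123/101)*309)/2 = 3 + ((22949/101)*309)/2 = 3 + (½)*(7091241/101) = 3 + 7091241/202 = 7091847/202 ≈ 35108.)
-221320/((302041 + P(A)) - 91556) = -221320/((302041 + 514) - 91556) = -221320/(302555 - 91556) = -221320/210999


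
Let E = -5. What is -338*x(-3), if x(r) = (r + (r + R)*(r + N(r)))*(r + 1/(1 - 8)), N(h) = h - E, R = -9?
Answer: 66924/7 ≈ 9560.6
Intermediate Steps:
N(h) = 5 + h (N(h) = h - 1*(-5) = h + 5 = 5 + h)
x(r) = (-1/7 + r)*(r + (-9 + r)*(5 + 2*r)) (x(r) = (r + (r - 9)*(r + (5 + r)))*(r + 1/(1 - 8)) = (r + (-9 + r)*(5 + 2*r))*(r + 1/(-7)) = (r + (-9 + r)*(5 + 2*r))*(r - 1/7) = (r + (-9 + r)*(5 + 2*r))*(-1/7 + r) = (-1/7 + r)*(r + (-9 + r)*(5 + 2*r)))
-338*x(-3) = -338*(45/7 + 2*(-3)**3 - 303/7*(-3) - 86/7*(-3)**2) = -338*(45/7 + 2*(-27) + 909/7 - 86/7*9) = -338*(45/7 - 54 + 909/7 - 774/7) = -338*(-198/7) = 66924/7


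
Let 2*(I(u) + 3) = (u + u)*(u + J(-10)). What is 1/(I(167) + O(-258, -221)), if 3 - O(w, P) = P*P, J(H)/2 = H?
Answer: -1/24292 ≈ -4.1166e-5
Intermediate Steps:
J(H) = 2*H
O(w, P) = 3 - P² (O(w, P) = 3 - P*P = 3 - P²)
I(u) = -3 + u*(-20 + u) (I(u) = -3 + ((u + u)*(u + 2*(-10)))/2 = -3 + ((2*u)*(u - 20))/2 = -3 + ((2*u)*(-20 + u))/2 = -3 + (2*u*(-20 + u))/2 = -3 + u*(-20 + u))
1/(I(167) + O(-258, -221)) = 1/((-3 + 167² - 20*167) + (3 - 1*(-221)²)) = 1/((-3 + 27889 - 3340) + (3 - 1*48841)) = 1/(24546 + (3 - 48841)) = 1/(24546 - 48838) = 1/(-24292) = -1/24292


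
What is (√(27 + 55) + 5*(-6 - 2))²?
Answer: (40 - √82)² ≈ 957.57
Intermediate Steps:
(√(27 + 55) + 5*(-6 - 2))² = (√82 + 5*(-8))² = (√82 - 40)² = (-40 + √82)²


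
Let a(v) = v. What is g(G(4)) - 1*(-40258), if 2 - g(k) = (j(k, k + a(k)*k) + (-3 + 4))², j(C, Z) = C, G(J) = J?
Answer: 40235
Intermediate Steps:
g(k) = 2 - (1 + k)² (g(k) = 2 - (k + (-3 + 4))² = 2 - (k + 1)² = 2 - (1 + k)²)
g(G(4)) - 1*(-40258) = (2 - (1 + 4)²) - 1*(-40258) = (2 - 1*5²) + 40258 = (2 - 1*25) + 40258 = (2 - 25) + 40258 = -23 + 40258 = 40235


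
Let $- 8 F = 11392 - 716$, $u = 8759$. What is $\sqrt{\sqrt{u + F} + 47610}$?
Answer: $\frac{\sqrt{190440 + 2 \sqrt{29698}}}{2} \approx 218.39$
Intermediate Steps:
$F = - \frac{2669}{2}$ ($F = - \frac{11392 - 716}{8} = \left(- \frac{1}{8}\right) 10676 = - \frac{2669}{2} \approx -1334.5$)
$\sqrt{\sqrt{u + F} + 47610} = \sqrt{\sqrt{8759 - \frac{2669}{2}} + 47610} = \sqrt{\sqrt{\frac{14849}{2}} + 47610} = \sqrt{\frac{\sqrt{29698}}{2} + 47610} = \sqrt{47610 + \frac{\sqrt{29698}}{2}}$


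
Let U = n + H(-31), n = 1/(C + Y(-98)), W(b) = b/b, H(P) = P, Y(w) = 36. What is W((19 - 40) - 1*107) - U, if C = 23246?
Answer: 745023/23282 ≈ 32.000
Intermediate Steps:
W(b) = 1
n = 1/23282 (n = 1/(23246 + 36) = 1/23282 ≈ 4.2952e-5)
U = -721741/23282 (U = 1/23282 - 31 = -721741/23282 ≈ -31.000)
W((19 - 40) - 1*107) - U = 1 - 1*(-721741/23282) = 1 + 721741/23282 = 745023/23282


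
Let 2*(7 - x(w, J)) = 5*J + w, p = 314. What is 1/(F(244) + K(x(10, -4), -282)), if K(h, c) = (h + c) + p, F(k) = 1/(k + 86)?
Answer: 330/14521 ≈ 0.022726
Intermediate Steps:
x(w, J) = 7 - 5*J/2 - w/2 (x(w, J) = 7 - (5*J + w)/2 = 7 - (w + 5*J)/2 = 7 + (-5*J/2 - w/2) = 7 - 5*J/2 - w/2)
F(k) = 1/(86 + k)
K(h, c) = 314 + c + h (K(h, c) = (h + c) + 314 = (c + h) + 314 = 314 + c + h)
1/(F(244) + K(x(10, -4), -282)) = 1/(1/(86 + 244) + (314 - 282 + (7 - 5/2*(-4) - ½*10))) = 1/(1/330 + (314 - 282 + (7 + 10 - 5))) = 1/(1/330 + (314 - 282 + 12)) = 1/(1/330 + 44) = 1/(14521/330) = 330/14521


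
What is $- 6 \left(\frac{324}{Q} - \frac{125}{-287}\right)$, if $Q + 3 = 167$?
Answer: $- \frac{4152}{287} \approx -14.467$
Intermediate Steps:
$Q = 164$ ($Q = -3 + 167 = 164$)
$- 6 \left(\frac{324}{Q} - \frac{125}{-287}\right) = - 6 \left(\frac{324}{164} - \frac{125}{-287}\right) = - 6 \left(324 \cdot \frac{1}{164} - - \frac{125}{287}\right) = - 6 \left(\frac{81}{41} + \frac{125}{287}\right) = \left(-6\right) \frac{692}{287} = - \frac{4152}{287}$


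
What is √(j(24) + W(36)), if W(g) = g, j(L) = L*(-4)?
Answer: 2*I*√15 ≈ 7.746*I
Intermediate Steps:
j(L) = -4*L
√(j(24) + W(36)) = √(-4*24 + 36) = √(-96 + 36) = √(-60) = 2*I*√15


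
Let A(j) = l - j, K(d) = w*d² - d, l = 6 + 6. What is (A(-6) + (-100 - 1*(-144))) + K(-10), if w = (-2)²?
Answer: 472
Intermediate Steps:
w = 4
l = 12
K(d) = -d + 4*d² (K(d) = 4*d² - d = -d + 4*d²)
A(j) = 12 - j
(A(-6) + (-100 - 1*(-144))) + K(-10) = ((12 - 1*(-6)) + (-100 - 1*(-144))) - 10*(-1 + 4*(-10)) = ((12 + 6) + (-100 + 144)) - 10*(-1 - 40) = (18 + 44) - 10*(-41) = 62 + 410 = 472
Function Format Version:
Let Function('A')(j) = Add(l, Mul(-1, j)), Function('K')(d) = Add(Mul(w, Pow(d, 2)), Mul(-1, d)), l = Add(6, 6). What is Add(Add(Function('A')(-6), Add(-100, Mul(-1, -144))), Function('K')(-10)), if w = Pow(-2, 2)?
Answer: 472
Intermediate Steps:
w = 4
l = 12
Function('K')(d) = Add(Mul(-1, d), Mul(4, Pow(d, 2))) (Function('K')(d) = Add(Mul(4, Pow(d, 2)), Mul(-1, d)) = Add(Mul(-1, d), Mul(4, Pow(d, 2))))
Function('A')(j) = Add(12, Mul(-1, j))
Add(Add(Function('A')(-6), Add(-100, Mul(-1, -144))), Function('K')(-10)) = Add(Add(Add(12, Mul(-1, -6)), Add(-100, Mul(-1, -144))), Mul(-10, Add(-1, Mul(4, -10)))) = Add(Add(Add(12, 6), Add(-100, 144)), Mul(-10, Add(-1, -40))) = Add(Add(18, 44), Mul(-10, -41)) = Add(62, 410) = 472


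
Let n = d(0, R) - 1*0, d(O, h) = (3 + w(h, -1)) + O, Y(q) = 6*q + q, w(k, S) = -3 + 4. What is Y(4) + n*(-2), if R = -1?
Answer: 20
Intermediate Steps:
w(k, S) = 1
Y(q) = 7*q
d(O, h) = 4 + O (d(O, h) = (3 + 1) + O = 4 + O)
n = 4 (n = (4 + 0) - 1*0 = 4 + 0 = 4)
Y(4) + n*(-2) = 7*4 + 4*(-2) = 28 - 8 = 20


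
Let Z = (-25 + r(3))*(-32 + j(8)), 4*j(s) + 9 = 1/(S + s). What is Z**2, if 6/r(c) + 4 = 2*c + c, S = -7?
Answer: 16370116/25 ≈ 6.5481e+5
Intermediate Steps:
r(c) = 6/(-4 + 3*c) (r(c) = 6/(-4 + (2*c + c)) = 6/(-4 + 3*c))
j(s) = -9/4 + 1/(4*(-7 + s))
Z = 4046/5 (Z = (-25 + 6/(-4 + 3*3))*(-32 + (64 - 9*8)/(4*(-7 + 8))) = (-25 + 6/(-4 + 9))*(-32 + (1/4)*(64 - 72)/1) = (-25 + 6/5)*(-32 + (1/4)*1*(-8)) = (-25 + 6*(1/5))*(-32 - 2) = (-25 + 6/5)*(-34) = -119/5*(-34) = 4046/5 ≈ 809.20)
Z**2 = (4046/5)**2 = 16370116/25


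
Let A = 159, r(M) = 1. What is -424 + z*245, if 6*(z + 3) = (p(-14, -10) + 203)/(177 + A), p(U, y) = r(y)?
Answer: -27221/24 ≈ -1134.2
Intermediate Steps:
p(U, y) = 1
z = -487/168 (z = -3 + ((1 + 203)/(177 + 159))/6 = -3 + (204/336)/6 = -3 + (204*(1/336))/6 = -3 + (⅙)*(17/28) = -3 + 17/168 = -487/168 ≈ -2.8988)
-424 + z*245 = -424 - 487/168*245 = -424 - 17045/24 = -27221/24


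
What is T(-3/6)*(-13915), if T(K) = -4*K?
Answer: -27830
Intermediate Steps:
T(-3/6)*(-13915) = -(-12)/6*(-13915) = -4*(-½)*(-13915) = 2*(-13915) = -27830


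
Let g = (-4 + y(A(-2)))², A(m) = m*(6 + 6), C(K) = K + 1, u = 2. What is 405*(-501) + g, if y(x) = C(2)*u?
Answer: -202901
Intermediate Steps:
C(K) = 1 + K
A(m) = 12*m (A(m) = m*12 = 12*m)
y(x) = 6 (y(x) = (1 + 2)*2 = 3*2 = 6)
g = 4 (g = (-4 + 6)² = 2² = 4)
405*(-501) + g = 405*(-501) + 4 = -202905 + 4 = -202901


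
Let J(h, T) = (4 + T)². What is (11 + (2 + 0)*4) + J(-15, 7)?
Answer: 140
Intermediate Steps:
(11 + (2 + 0)*4) + J(-15, 7) = (11 + (2 + 0)*4) + (4 + 7)² = (11 + 2*4) + 11² = (11 + 8) + 121 = 19 + 121 = 140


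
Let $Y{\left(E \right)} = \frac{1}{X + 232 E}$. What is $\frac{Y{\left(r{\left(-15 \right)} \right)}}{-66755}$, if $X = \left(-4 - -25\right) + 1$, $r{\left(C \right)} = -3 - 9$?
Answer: $\frac{1}{184377310} \approx 5.4237 \cdot 10^{-9}$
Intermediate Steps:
$r{\left(C \right)} = -12$ ($r{\left(C \right)} = -3 - 9 = -12$)
$X = 22$ ($X = \left(-4 + 25\right) + 1 = 21 + 1 = 22$)
$Y{\left(E \right)} = \frac{1}{22 + 232 E}$
$\frac{Y{\left(r{\left(-15 \right)} \right)}}{-66755} = \frac{\frac{1}{2} \frac{1}{11 + 116 \left(-12\right)}}{-66755} = \frac{1}{2 \left(11 - 1392\right)} \left(- \frac{1}{66755}\right) = \frac{1}{2 \left(-1381\right)} \left(- \frac{1}{66755}\right) = \frac{1}{2} \left(- \frac{1}{1381}\right) \left(- \frac{1}{66755}\right) = \left(- \frac{1}{2762}\right) \left(- \frac{1}{66755}\right) = \frac{1}{184377310}$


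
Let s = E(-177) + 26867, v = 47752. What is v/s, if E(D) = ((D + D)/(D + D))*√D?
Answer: 641476492/360917933 - 23876*I*√177/360917933 ≈ 1.7773 - 0.00088012*I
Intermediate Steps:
E(D) = √D (E(D) = ((2*D)/((2*D)))*√D = ((2*D)*(1/(2*D)))*√D = 1*√D = √D)
s = 26867 + I*√177 (s = √(-177) + 26867 = I*√177 + 26867 = 26867 + I*√177 ≈ 26867.0 + 13.304*I)
v/s = 47752/(26867 + I*√177)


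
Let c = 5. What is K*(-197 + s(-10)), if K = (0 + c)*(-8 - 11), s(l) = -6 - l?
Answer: 18335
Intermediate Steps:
K = -95 (K = (0 + 5)*(-8 - 11) = 5*(-19) = -95)
K*(-197 + s(-10)) = -95*(-197 + (-6 - 1*(-10))) = -95*(-197 + (-6 + 10)) = -95*(-197 + 4) = -95*(-193) = 18335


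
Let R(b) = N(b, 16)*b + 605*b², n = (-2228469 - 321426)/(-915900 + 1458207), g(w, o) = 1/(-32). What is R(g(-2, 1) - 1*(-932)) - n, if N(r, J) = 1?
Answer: 97270861286589149/185107456 ≈ 5.2548e+8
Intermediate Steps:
g(w, o) = -1/32
n = -849965/180769 (n = -2549895/542307 = -2549895*1/542307 = -849965/180769 ≈ -4.7019)
R(b) = b + 605*b² (R(b) = 1*b + 605*b² = b + 605*b²)
R(g(-2, 1) - 1*(-932)) - n = (-1/32 - 1*(-932))*(1 + 605*(-1/32 - 1*(-932))) - 1*(-849965/180769) = (-1/32 + 932)*(1 + 605*(-1/32 + 932)) + 849965/180769 = 29823*(1 + 605*(29823/32))/32 + 849965/180769 = 29823*(1 + 18042915/32)/32 + 849965/180769 = (29823/32)*(18042947/32) + 849965/180769 = 538094808381/1024 + 849965/180769 = 97270861286589149/185107456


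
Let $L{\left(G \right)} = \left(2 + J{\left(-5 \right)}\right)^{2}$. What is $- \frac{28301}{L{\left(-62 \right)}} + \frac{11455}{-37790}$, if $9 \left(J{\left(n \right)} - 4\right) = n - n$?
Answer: $- \frac{106990717}{136044} \approx -786.44$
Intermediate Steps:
$J{\left(n \right)} = 4$ ($J{\left(n \right)} = 4 + \frac{n - n}{9} = 4 + \frac{1}{9} \cdot 0 = 4 + 0 = 4$)
$L{\left(G \right)} = 36$ ($L{\left(G \right)} = \left(2 + 4\right)^{2} = 6^{2} = 36$)
$- \frac{28301}{L{\left(-62 \right)}} + \frac{11455}{-37790} = - \frac{28301}{36} + \frac{11455}{-37790} = \left(-28301\right) \frac{1}{36} + 11455 \left(- \frac{1}{37790}\right) = - \frac{28301}{36} - \frac{2291}{7558} = - \frac{106990717}{136044}$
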